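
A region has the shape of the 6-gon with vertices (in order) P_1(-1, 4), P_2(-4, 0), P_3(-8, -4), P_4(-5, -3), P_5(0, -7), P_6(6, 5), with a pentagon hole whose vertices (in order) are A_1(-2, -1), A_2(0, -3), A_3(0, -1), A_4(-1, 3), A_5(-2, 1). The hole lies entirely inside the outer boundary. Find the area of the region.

Outer boundary:
Σ = (16) + (16) + (4) + (35) + (42) + (29) = 142
Area = |Σ|/2 = 71.
Hole:
Apply Gauss's area formula: 2A = Σ (x_i·y_{i+1} − x_{i+1}·y_i), indices taken mod 5.
Σ = (6) + (0) + (-1) + (5) + (4) = 14
Area = |Σ|/2 = 7.
Net area = 71 − 7 = 64.

64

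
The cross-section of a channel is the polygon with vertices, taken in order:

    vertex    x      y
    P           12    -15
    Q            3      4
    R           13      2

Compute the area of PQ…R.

86

Apply the surveyor's formula: 2A = Σ (x_i·y_{i+1} − x_{i+1}·y_i), indices taken mod 3.
Cross-terms: 93, -46, -219  ⇒  Σ = -172
Area = |Σ|/2 = 86.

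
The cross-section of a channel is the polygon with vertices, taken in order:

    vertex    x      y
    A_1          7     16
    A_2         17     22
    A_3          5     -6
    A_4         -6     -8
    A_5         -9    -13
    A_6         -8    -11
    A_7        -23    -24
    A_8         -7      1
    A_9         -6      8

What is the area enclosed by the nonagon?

Apply the shoelace formula: 2A = Σ (x_i·y_{i+1} − x_{i+1}·y_i), indices taken mod 9.
Cross-terms: -118, -212, -76, 6, -5, -61, -191, -50, -152  ⇒  Σ = -859
Area = |Σ|/2 = 429.5.

429.5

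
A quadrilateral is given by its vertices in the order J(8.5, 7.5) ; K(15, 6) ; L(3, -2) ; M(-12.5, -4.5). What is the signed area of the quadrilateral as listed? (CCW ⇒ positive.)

-101.75

J→K: (8.5)(6) − (15)(7.5) = -61.5
K→L: (15)(-2) − (3)(6) = -48
L→M: (3)(-4.5) − (-12.5)(-2) = -38.5
M→J: (-12.5)(7.5) − (8.5)(-4.5) = -55.5
Σ = -203.5
Signed area = Σ/2 = -101.75 (negative ⇒ clockwise traversal).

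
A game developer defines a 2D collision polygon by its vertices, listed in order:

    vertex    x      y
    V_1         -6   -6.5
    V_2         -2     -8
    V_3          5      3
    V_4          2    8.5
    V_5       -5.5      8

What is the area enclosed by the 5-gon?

Cross-terms: 35, 34, 36.5, 62.75, 83.75  ⇒  Σ = 252
Area = |Σ|/2 = 126.

126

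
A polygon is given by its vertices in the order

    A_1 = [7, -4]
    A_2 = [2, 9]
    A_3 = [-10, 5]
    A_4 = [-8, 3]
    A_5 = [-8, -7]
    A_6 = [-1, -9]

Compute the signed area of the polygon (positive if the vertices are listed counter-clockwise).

Apply the shoelace formula: 2A = Σ (x_i·y_{i+1} − x_{i+1}·y_i), indices taken mod 6.
A_1→A_2: (7)(9) − (2)(-4) = 71
A_2→A_3: (2)(5) − (-10)(9) = 100
A_3→A_4: (-10)(3) − (-8)(5) = 10
A_4→A_5: (-8)(-7) − (-8)(3) = 80
A_5→A_6: (-8)(-9) − (-1)(-7) = 65
A_6→A_1: (-1)(-4) − (7)(-9) = 67
Σ = 393
Signed area = Σ/2 = 196.5 (positive ⇒ counter-clockwise traversal).

196.5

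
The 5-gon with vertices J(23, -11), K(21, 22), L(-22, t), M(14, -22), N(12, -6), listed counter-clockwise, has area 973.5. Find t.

The doubled signed area Σ (x_i y_{i+1} − x_{i+1} y_i) is linear in t.
With t=0 it equals 1891; the coefficient of t is 7 (from the two edges through L).
So 7·t + 1891 = 2·973.5 = 1947 ⇒ t = 8.

8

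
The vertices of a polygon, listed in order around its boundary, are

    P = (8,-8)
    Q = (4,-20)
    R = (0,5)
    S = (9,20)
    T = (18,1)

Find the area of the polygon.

328

Σ = (-128) + (20) + (-45) + (-351) + (-152) = -656
Area = |Σ|/2 = 328.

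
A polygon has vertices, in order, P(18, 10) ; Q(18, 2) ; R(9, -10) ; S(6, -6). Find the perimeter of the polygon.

48

|PQ| = √((0)² + (-8)²) = √64 = 8
|QR| = √((-9)² + (-12)²) = √225 = 15
|RS| = √((-3)² + (4)²) = √25 = 5
|SP| = √((12)² + (16)²) = √400 = 20
Perimeter = 8 + 15 + 5 + 20 = 48.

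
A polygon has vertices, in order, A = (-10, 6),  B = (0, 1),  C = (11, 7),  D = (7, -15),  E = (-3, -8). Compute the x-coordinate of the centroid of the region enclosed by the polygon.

Apply the surveyor's formula. First the cross-terms c_i = x_i·y_{i+1} − x_{i+1}·y_i:
  -10, -11, -214, -101, -98  ⇒  2A = -434, A = -217.
Then Σ (x_i + x_{i+1})·c_i = -3003, so x̄ = -3003 / (6·(-217)) = 143/62.

143/62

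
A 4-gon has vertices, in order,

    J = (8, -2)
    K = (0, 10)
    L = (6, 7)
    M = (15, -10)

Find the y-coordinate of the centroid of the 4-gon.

Apply the shoelace formula. First the cross-terms c_i = x_i·y_{i+1} − x_{i+1}·y_i:
  80, -60, -165, 50  ⇒  2A = -95, A = -47.5.
Then Σ (y_i + y_{i+1})·c_i = -485, so ȳ = -485 / (6·(-47.5)) = 97/57.

97/57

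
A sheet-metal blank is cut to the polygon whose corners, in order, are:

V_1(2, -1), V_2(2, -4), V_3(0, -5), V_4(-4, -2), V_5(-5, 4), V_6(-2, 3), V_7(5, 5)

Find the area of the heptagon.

54.5

Apply the surveyor's formula: 2A = Σ (x_i·y_{i+1} − x_{i+1}·y_i), indices taken mod 7.
V_1→V_2: (2)(-4) − (2)(-1) = -6
V_2→V_3: (2)(-5) − (0)(-4) = -10
V_3→V_4: (0)(-2) − (-4)(-5) = -20
V_4→V_5: (-4)(4) − (-5)(-2) = -26
V_5→V_6: (-5)(3) − (-2)(4) = -7
V_6→V_7: (-2)(5) − (5)(3) = -25
V_7→V_1: (5)(-1) − (2)(5) = -15
Σ = -109
Area = |Σ|/2 = 54.5.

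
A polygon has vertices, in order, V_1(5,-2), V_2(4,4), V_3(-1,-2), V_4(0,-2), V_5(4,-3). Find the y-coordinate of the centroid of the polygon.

Apply the shoelace (surveyor's) formula. First the cross-terms c_i = x_i·y_{i+1} − x_{i+1}·y_i:
  28, -4, 2, 8, 7  ⇒  2A = 41, A = 20.5.
Then Σ (y_i + y_{i+1})·c_i = -35, so ȳ = -35 / (6·20.5) = -35/123.

-35/123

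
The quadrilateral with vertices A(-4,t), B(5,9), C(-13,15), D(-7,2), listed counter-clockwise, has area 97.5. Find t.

4

Write out the shoelace sum; only the two edges meeting at A involve t:
2·Area = [((-7)·t − (-4)·2) + ((-4)·9 − 5·t)] + 271
       = -12·t + 243 = 195
⇒ t = 4.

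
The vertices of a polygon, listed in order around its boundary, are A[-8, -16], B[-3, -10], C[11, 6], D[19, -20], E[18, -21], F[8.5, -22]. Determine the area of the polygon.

Σ = (32) + (92) + (-334) + (-39) + (-217.5) + (-312) = -778.5
Area = |Σ|/2 = 389.25.

389.25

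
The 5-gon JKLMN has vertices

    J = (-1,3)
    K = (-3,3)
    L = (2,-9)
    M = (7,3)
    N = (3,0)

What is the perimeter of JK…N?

|JK| = √((-2)² + (0)²) = √4 = 2
|KL| = √((5)² + (-12)²) = √169 = 13
|LM| = √((5)² + (12)²) = √169 = 13
|MN| = √((-4)² + (-3)²) = √25 = 5
|NJ| = √((-4)² + (3)²) = √25 = 5
Perimeter = 2 + 13 + 13 + 5 + 5 = 38.

38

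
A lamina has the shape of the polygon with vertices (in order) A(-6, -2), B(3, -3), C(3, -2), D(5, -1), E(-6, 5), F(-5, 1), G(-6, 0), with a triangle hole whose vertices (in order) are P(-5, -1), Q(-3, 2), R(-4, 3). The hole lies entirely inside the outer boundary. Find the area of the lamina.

42.5

Outer boundary:
Apply the surveyor's formula: 2A = Σ (x_i·y_{i+1} − x_{i+1}·y_i), indices taken mod 7.
Σ = (24) + (3) + (7) + (19) + (19) + (6) + (12) = 90
Area = |Σ|/2 = 45.
Hole:
Apply the surveyor's formula: 2A = Σ (x_i·y_{i+1} − x_{i+1}·y_i), indices taken mod 3.
P→Q: (-5)(2) − (-3)(-1) = -13
Q→R: (-3)(3) − (-4)(2) = -1
R→P: (-4)(-1) − (-5)(3) = 19
Σ = 5
Area = |Σ|/2 = 2.5.
Net area = 45 − 2.5 = 42.5.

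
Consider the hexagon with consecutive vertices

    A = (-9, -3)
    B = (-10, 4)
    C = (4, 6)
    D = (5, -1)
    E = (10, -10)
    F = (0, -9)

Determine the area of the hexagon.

193.5

Apply the shoelace (surveyor's) formula: 2A = Σ (x_i·y_{i+1} − x_{i+1}·y_i), indices taken mod 6.
Σ = (-66) + (-76) + (-34) + (-40) + (-90) + (-81) = -387
Area = |Σ|/2 = 193.5.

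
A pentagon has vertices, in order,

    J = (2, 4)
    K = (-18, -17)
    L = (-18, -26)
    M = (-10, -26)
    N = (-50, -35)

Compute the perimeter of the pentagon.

152

|JK| = √((-20)² + (-21)²) = √841 = 29
|KL| = √((0)² + (-9)²) = √81 = 9
|LM| = √((8)² + (0)²) = √64 = 8
|MN| = √((-40)² + (-9)²) = √1681 = 41
|NJ| = √((52)² + (39)²) = √4225 = 65
Perimeter = 29 + 9 + 8 + 41 + 65 = 152.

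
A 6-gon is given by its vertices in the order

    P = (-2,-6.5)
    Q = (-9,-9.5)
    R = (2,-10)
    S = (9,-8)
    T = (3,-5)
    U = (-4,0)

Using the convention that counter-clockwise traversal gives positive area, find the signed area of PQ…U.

64.25

Σ = (-39.5) + (109) + (74) + (-21) + (-20) + (26) = 128.5
Signed area = Σ/2 = 64.25 (positive ⇒ counter-clockwise traversal).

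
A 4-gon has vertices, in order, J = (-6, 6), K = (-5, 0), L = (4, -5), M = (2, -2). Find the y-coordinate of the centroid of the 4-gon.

41/171

Apply Gauss's area formula. First the cross-terms c_i = x_i·y_{i+1} − x_{i+1}·y_i:
  30, 25, 2, 0  ⇒  2A = 57, A = 28.5.
Then Σ (y_i + y_{i+1})·c_i = 41, so ȳ = 41 / (6·28.5) = 41/171.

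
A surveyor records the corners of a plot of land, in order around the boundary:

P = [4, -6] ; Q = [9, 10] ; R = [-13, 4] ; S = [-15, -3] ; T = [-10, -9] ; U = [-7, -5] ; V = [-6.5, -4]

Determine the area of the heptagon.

250.75

P→Q: (4)(10) − (9)(-6) = 94
Q→R: (9)(4) − (-13)(10) = 166
R→S: (-13)(-3) − (-15)(4) = 99
S→T: (-15)(-9) − (-10)(-3) = 105
T→U: (-10)(-5) − (-7)(-9) = -13
U→V: (-7)(-4) − (-6.5)(-5) = -4.5
V→P: (-6.5)(-6) − (4)(-4) = 55
Σ = 501.5
Area = |Σ|/2 = 250.75.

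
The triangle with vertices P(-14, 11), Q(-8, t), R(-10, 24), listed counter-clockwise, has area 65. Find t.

-2

The doubled signed area Σ (x_i y_{i+1} − x_{i+1} y_i) is linear in t.
With t=0 it equals 122; the coefficient of t is -4 (from the two edges through Q).
So -4·t + 122 = 2·65 = 130 ⇒ t = -2.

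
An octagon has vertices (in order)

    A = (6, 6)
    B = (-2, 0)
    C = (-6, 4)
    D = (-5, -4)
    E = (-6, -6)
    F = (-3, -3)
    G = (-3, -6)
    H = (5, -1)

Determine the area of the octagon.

66

Apply the shoelace (surveyor's) formula: 2A = Σ (x_i·y_{i+1} − x_{i+1}·y_i), indices taken mod 8.
Σ = (12) + (-8) + (44) + (6) + (0) + (9) + (33) + (36) = 132
Area = |Σ|/2 = 66.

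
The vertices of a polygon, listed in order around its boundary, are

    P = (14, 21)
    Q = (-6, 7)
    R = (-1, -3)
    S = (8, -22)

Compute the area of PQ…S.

385.5

P→Q: (14)(7) − (-6)(21) = 224
Q→R: (-6)(-3) − (-1)(7) = 25
R→S: (-1)(-22) − (8)(-3) = 46
S→P: (8)(21) − (14)(-22) = 476
Σ = 771
Area = |Σ|/2 = 385.5.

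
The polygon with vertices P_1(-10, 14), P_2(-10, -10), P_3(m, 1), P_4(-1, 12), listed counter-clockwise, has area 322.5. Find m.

14

The doubled signed area Σ (x_i y_{i+1} − x_{i+1} y_i) is linear in m.
With m=0 it equals 337; the coefficient of m is 22 (from the two edges through P_3).
So 22·m + 337 = 2·322.5 = 645 ⇒ m = 14.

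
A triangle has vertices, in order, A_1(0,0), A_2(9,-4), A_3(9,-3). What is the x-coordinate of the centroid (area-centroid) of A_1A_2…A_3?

Apply the shoelace formula. First the cross-terms c_i = x_i·y_{i+1} − x_{i+1}·y_i:
  0, 9, 0  ⇒  2A = 9, A = 4.5.
Then Σ (x_i + x_{i+1})·c_i = 162, so x̄ = 162 / (6·4.5) = 6.

6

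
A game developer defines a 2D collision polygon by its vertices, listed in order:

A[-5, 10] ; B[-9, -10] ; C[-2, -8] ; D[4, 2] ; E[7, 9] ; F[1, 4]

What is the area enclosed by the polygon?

145.5

Cross-terms: 140, 52, 28, 22, 19, 30  ⇒  Σ = 291
Area = |Σ|/2 = 145.5.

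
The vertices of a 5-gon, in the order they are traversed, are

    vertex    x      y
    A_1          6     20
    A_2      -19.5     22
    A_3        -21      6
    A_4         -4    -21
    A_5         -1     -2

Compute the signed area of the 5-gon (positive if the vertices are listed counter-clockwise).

655.5

Apply the surveyor's formula: 2A = Σ (x_i·y_{i+1} − x_{i+1}·y_i), indices taken mod 5.
Σ = (522) + (345) + (465) + (-13) + (-8) = 1311
Signed area = Σ/2 = 655.5 (positive ⇒ counter-clockwise traversal).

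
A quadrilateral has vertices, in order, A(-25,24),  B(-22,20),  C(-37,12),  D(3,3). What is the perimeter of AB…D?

98

|AB| = √((3)² + (-4)²) = √25 = 5
|BC| = √((-15)² + (-8)²) = √289 = 17
|CD| = √((40)² + (-9)²) = √1681 = 41
|DA| = √((-28)² + (21)²) = √1225 = 35
Perimeter = 5 + 17 + 41 + 35 = 98.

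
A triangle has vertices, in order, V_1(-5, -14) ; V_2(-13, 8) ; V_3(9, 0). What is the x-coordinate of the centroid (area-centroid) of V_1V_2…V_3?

-3

Apply the surveyor's formula. First the cross-terms c_i = x_i·y_{i+1} − x_{i+1}·y_i:
  -222, -72, -126  ⇒  2A = -420, A = -210.
Then Σ (x_i + x_{i+1})·c_i = 3780, so x̄ = 3780 / (6·(-210)) = -3.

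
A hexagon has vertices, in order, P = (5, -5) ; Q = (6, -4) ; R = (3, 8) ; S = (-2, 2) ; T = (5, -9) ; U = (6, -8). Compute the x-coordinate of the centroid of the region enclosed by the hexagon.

80/31

Apply Gauss's area formula. First the cross-terms c_i = x_i·y_{i+1} − x_{i+1}·y_i:
  10, 60, 22, 8, 14, 10  ⇒  2A = 124, A = 62.
Then Σ (x_i + x_{i+1})·c_i = 960, so x̄ = 960 / (6·62) = 80/31.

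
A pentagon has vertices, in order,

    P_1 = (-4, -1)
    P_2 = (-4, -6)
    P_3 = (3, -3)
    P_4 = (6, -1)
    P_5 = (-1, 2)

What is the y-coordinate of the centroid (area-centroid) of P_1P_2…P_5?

-30/17

Apply the surveyor's formula. First the cross-terms c_i = x_i·y_{i+1} − x_{i+1}·y_i:
  20, 30, 15, 11, 9  ⇒  2A = 85, A = 42.5.
Then Σ (y_i + y_{i+1})·c_i = -450, so ȳ = -450 / (6·42.5) = -30/17.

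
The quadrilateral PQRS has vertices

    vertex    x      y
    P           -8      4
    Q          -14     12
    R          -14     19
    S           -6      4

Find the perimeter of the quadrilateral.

|PQ| = √((-6)² + (8)²) = √100 = 10
|QR| = √((0)² + (7)²) = √49 = 7
|RS| = √((8)² + (-15)²) = √289 = 17
|SP| = √((-2)² + (0)²) = √4 = 2
Perimeter = 10 + 7 + 17 + 2 = 36.

36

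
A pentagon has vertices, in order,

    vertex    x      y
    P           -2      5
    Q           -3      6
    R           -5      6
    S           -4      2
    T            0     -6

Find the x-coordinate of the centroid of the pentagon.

Apply the shoelace (surveyor's) formula. First the cross-terms c_i = x_i·y_{i+1} − x_{i+1}·y_i:
  3, 12, 14, 24, -12  ⇒  2A = 41, A = 20.5.
Then Σ (x_i + x_{i+1})·c_i = -309, so x̄ = -309 / (6·20.5) = -103/41.

-103/41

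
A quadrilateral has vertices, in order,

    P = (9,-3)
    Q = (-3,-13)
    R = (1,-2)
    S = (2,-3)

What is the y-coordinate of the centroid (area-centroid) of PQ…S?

-320/51

Apply Gauss's area formula. First the cross-terms c_i = x_i·y_{i+1} − x_{i+1}·y_i:
  -126, 19, 1, 21  ⇒  2A = -85, A = -42.5.
Then Σ (y_i + y_{i+1})·c_i = 1600, so ȳ = 1600 / (6·(-42.5)) = -320/51.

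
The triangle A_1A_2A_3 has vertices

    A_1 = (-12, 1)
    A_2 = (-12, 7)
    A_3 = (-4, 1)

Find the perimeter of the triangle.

24

|A_1A_2| = √((0)² + (6)²) = √36 = 6
|A_2A_3| = √((8)² + (-6)²) = √100 = 10
|A_3A_1| = √((-8)² + (0)²) = √64 = 8
Perimeter = 6 + 10 + 8 = 24.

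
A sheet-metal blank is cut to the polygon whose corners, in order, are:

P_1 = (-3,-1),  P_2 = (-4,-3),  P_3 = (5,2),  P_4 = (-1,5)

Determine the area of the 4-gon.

P_1→P_2: (-3)(-3) − (-4)(-1) = 5
P_2→P_3: (-4)(2) − (5)(-3) = 7
P_3→P_4: (5)(5) − (-1)(2) = 27
P_4→P_1: (-1)(-1) − (-3)(5) = 16
Σ = 55
Area = |Σ|/2 = 27.5.

27.5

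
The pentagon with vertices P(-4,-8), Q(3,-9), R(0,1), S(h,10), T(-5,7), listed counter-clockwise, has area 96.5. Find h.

2

The doubled signed area Σ (x_i y_{i+1} − x_{i+1} y_i) is linear in h.
With h=0 it equals 181; the coefficient of h is 6 (from the two edges through S).
So 6·h + 181 = 2·96.5 = 193 ⇒ h = 2.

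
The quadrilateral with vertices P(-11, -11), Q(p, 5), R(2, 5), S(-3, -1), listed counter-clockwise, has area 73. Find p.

11

The doubled signed area Σ (x_i y_{i+1} − x_{i+1} y_i) is linear in p.
With p=0 it equals -30; the coefficient of p is 16 (from the two edges through Q).
So 16·p + -30 = 2·73 = 146 ⇒ p = 11.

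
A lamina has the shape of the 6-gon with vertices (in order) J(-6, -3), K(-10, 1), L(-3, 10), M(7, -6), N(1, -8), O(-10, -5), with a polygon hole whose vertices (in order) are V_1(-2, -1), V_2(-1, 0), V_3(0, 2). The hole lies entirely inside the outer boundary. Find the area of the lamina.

Outer boundary:
Σ = (-36) + (-97) + (-52) + (-50) + (-85) + (0) = -320
Area = |Σ|/2 = 160.
Hole:
Σ = (-1) + (-2) + (4) = 1
Area = |Σ|/2 = 0.5.
Net area = 160 − 0.5 = 159.5.

159.5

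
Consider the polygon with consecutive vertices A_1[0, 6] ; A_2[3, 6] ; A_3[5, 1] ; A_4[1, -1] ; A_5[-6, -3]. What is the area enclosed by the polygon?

Apply the shoelace formula: 2A = Σ (x_i·y_{i+1} − x_{i+1}·y_i), indices taken mod 5.
A_1→A_2: (0)(6) − (3)(6) = -18
A_2→A_3: (3)(1) − (5)(6) = -27
A_3→A_4: (5)(-1) − (1)(1) = -6
A_4→A_5: (1)(-3) − (-6)(-1) = -9
A_5→A_1: (-6)(6) − (0)(-3) = -36
Σ = -96
Area = |Σ|/2 = 48.

48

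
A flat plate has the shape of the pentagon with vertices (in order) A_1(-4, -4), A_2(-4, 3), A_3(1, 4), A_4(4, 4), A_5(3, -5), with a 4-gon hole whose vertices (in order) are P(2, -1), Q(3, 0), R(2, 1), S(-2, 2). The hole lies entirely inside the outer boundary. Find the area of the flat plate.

Outer boundary:
A_1→A_2: (-4)(3) − (-4)(-4) = -28
A_2→A_3: (-4)(4) − (1)(3) = -19
A_3→A_4: (1)(4) − (4)(4) = -12
A_4→A_5: (4)(-5) − (3)(4) = -32
A_5→A_1: (3)(-4) − (-4)(-5) = -32
Σ = -123
Area = |Σ|/2 = 61.5.
Hole:
Apply Gauss's area formula: 2A = Σ (x_i·y_{i+1} − x_{i+1}·y_i), indices taken mod 4.
P→Q: (2)(0) − (3)(-1) = 3
Q→R: (3)(1) − (2)(0) = 3
R→S: (2)(2) − (-2)(1) = 6
S→P: (-2)(-1) − (2)(2) = -2
Σ = 10
Area = |Σ|/2 = 5.
Net area = 61.5 − 5 = 56.5.

56.5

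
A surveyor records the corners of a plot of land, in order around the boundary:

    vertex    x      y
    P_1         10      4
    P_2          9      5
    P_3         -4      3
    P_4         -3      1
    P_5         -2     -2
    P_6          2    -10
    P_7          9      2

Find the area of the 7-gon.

104

Cross-terms: 14, 47, 5, 8, 24, 94, 16  ⇒  Σ = 208
Area = |Σ|/2 = 104.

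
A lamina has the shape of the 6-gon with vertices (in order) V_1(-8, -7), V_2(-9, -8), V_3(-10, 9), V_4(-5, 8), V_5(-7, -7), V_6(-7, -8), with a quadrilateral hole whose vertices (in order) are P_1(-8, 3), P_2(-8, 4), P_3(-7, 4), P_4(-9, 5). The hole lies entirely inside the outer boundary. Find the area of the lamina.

55

Outer boundary:
Σ = (1) + (-161) + (-35) + (91) + (7) + (-15) = -112
Area = |Σ|/2 = 56.
Hole:
Σ = (-8) + (-4) + (1) + (13) = 2
Area = |Σ|/2 = 1.
Net area = 56 − 1 = 55.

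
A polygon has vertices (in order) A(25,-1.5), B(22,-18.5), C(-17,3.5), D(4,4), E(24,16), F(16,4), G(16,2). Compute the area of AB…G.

523.5

A→B: (25)(-18.5) − (22)(-1.5) = -429.5
B→C: (22)(3.5) − (-17)(-18.5) = -237.5
C→D: (-17)(4) − (4)(3.5) = -82
D→E: (4)(16) − (24)(4) = -32
E→F: (24)(4) − (16)(16) = -160
F→G: (16)(2) − (16)(4) = -32
G→A: (16)(-1.5) − (25)(2) = -74
Σ = -1047
Area = |Σ|/2 = 523.5.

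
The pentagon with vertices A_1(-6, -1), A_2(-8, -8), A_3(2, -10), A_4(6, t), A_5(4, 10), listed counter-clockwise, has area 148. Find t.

8

The doubled signed area Σ (x_i y_{i+1} − x_{i+1} y_i) is linear in t.
With t=0 it equals 312; the coefficient of t is -2 (from the two edges through A_4).
So -2·t + 312 = 2·148 = 296 ⇒ t = 8.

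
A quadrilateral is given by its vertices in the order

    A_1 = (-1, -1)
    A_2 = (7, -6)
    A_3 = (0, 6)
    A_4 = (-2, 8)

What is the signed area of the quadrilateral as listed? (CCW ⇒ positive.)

38.5

Apply the shoelace (surveyor's) formula: 2A = Σ (x_i·y_{i+1} − x_{i+1}·y_i), indices taken mod 4.
A_1→A_2: (-1)(-6) − (7)(-1) = 13
A_2→A_3: (7)(6) − (0)(-6) = 42
A_3→A_4: (0)(8) − (-2)(6) = 12
A_4→A_1: (-2)(-1) − (-1)(8) = 10
Σ = 77
Signed area = Σ/2 = 38.5 (positive ⇒ counter-clockwise traversal).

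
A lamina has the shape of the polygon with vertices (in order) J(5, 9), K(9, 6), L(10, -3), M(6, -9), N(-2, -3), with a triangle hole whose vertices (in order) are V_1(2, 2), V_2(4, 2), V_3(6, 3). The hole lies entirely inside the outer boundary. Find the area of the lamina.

Outer boundary:
Apply Gauss's area formula: 2A = Σ (x_i·y_{i+1} − x_{i+1}·y_i), indices taken mod 5.
Cross-terms: -51, -87, -72, -36, -3  ⇒  Σ = -249
Area = |Σ|/2 = 124.5.
Hole:
Apply the shoelace formula: 2A = Σ (x_i·y_{i+1} − x_{i+1}·y_i), indices taken mod 3.
Cross-terms: -4, 0, 6  ⇒  Σ = 2
Area = |Σ|/2 = 1.
Net area = 124.5 − 1 = 123.5.

123.5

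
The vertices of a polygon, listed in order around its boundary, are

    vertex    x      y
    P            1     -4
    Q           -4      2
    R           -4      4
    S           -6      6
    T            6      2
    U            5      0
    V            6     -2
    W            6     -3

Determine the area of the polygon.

Apply the shoelace (surveyor's) formula: 2A = Σ (x_i·y_{i+1} − x_{i+1}·y_i), indices taken mod 8.
Σ = (-14) + (-8) + (0) + (-48) + (-10) + (-10) + (-6) + (-21) = -117
Area = |Σ|/2 = 58.5.

58.5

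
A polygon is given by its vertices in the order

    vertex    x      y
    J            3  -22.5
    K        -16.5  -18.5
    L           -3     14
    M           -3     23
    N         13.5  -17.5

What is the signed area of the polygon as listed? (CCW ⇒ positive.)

-624.75

Cross-terms: -426.75, -286.5, -27, -258, -251.25  ⇒  Σ = -1249.5
Signed area = Σ/2 = -624.75 (negative ⇒ clockwise traversal).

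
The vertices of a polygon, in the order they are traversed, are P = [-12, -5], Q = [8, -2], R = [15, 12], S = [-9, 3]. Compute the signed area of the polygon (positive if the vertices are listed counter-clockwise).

Σ = (64) + (126) + (153) + (81) = 424
Signed area = Σ/2 = 212 (positive ⇒ counter-clockwise traversal).

212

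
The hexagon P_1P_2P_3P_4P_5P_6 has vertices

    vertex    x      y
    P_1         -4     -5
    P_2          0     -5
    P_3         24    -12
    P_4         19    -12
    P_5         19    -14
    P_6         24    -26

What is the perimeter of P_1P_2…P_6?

84

|P_1P_2| = √((4)² + (0)²) = √16 = 4
|P_2P_3| = √((24)² + (-7)²) = √625 = 25
|P_3P_4| = √((-5)² + (0)²) = √25 = 5
|P_4P_5| = √((0)² + (-2)²) = √4 = 2
|P_5P_6| = √((5)² + (-12)²) = √169 = 13
|P_6P_1| = √((-28)² + (21)²) = √1225 = 35
Perimeter = 4 + 25 + 5 + 2 + 13 + 35 = 84.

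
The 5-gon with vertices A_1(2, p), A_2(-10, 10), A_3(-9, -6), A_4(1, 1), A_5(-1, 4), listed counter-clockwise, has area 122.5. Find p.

Write out the shoelace sum; only the two edges meeting at A_1 involve p:
2·Area = [((-1)·p − 2·4) + (2·10 − (-10)·p)] + 152
       = 9·p + 164 = 245
⇒ p = 9.

9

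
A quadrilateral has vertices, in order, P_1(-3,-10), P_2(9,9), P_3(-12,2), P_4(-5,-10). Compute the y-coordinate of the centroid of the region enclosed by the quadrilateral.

Apply the surveyor's formula. First the cross-terms c_i = x_i·y_{i+1} − x_{i+1}·y_i:
  63, 126, 130, 20  ⇒  2A = 339, A = 169.5.
Then Σ (y_i + y_{i+1})·c_i = -117, so ȳ = -117 / (6·169.5) = -13/113.

-13/113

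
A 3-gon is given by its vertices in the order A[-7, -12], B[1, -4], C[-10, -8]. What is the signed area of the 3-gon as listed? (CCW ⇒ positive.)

Apply the shoelace (surveyor's) formula: 2A = Σ (x_i·y_{i+1} − x_{i+1}·y_i), indices taken mod 3.
Cross-terms: 40, -48, 64  ⇒  Σ = 56
Signed area = Σ/2 = 28 (positive ⇒ counter-clockwise traversal).

28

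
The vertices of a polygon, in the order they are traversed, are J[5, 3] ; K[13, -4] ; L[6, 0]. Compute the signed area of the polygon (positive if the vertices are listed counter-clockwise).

-8.5

J→K: (5)(-4) − (13)(3) = -59
K→L: (13)(0) − (6)(-4) = 24
L→J: (6)(3) − (5)(0) = 18
Σ = -17
Signed area = Σ/2 = -8.5 (negative ⇒ clockwise traversal).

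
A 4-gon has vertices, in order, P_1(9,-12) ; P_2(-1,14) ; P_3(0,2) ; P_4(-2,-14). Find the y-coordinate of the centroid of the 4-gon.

Apply the shoelace formula. First the cross-terms c_i = x_i·y_{i+1} − x_{i+1}·y_i:
  114, -2, 4, 150  ⇒  2A = 266, A = 133.
Then Σ (y_i + y_{i+1})·c_i = -3752, so ȳ = -3752 / (6·133) = -268/57.

-268/57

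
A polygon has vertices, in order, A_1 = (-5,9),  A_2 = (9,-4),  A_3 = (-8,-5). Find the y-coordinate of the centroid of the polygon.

0

Apply the shoelace (surveyor's) formula. First the cross-terms c_i = x_i·y_{i+1} − x_{i+1}·y_i:
  -61, -77, -97  ⇒  2A = -235, A = -117.5.
Then Σ (y_i + y_{i+1})·c_i = 0, so ȳ = 0 / (6·(-117.5)) = 0.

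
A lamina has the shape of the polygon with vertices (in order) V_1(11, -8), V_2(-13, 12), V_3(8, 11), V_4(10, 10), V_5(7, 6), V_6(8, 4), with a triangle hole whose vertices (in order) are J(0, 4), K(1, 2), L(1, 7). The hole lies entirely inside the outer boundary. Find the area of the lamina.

187

Outer boundary:
Apply the surveyor's formula: 2A = Σ (x_i·y_{i+1} − x_{i+1}·y_i), indices taken mod 6.
V_1→V_2: (11)(12) − (-13)(-8) = 28
V_2→V_3: (-13)(11) − (8)(12) = -239
V_3→V_4: (8)(10) − (10)(11) = -30
V_4→V_5: (10)(6) − (7)(10) = -10
V_5→V_6: (7)(4) − (8)(6) = -20
V_6→V_1: (8)(-8) − (11)(4) = -108
Σ = -379
Area = |Σ|/2 = 189.5.
Hole:
Apply the shoelace formula: 2A = Σ (x_i·y_{i+1} − x_{i+1}·y_i), indices taken mod 3.
Σ = (-4) + (5) + (4) = 5
Area = |Σ|/2 = 2.5.
Net area = 189.5 − 2.5 = 187.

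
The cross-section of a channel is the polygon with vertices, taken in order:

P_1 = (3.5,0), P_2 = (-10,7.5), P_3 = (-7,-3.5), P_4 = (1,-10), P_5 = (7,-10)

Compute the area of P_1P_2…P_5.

Apply the surveyor's formula: 2A = Σ (x_i·y_{i+1} − x_{i+1}·y_i), indices taken mod 5.
Σ = (26.25) + (87.5) + (73.5) + (60) + (35) = 282.25
Area = |Σ|/2 = 141.125.

141.125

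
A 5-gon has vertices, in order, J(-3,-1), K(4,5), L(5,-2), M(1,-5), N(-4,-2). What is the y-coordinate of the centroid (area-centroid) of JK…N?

-178/273

Apply Gauss's area formula. First the cross-terms c_i = x_i·y_{i+1} − x_{i+1}·y_i:
  -11, -33, -23, -22, -2  ⇒  2A = -91, A = -45.5.
Then Σ (y_i + y_{i+1})·c_i = 178, so ȳ = 178 / (6·(-45.5)) = -178/273.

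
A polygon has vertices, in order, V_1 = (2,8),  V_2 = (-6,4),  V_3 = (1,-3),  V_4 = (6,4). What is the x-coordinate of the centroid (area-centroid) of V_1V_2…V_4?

5/11

Apply the shoelace (surveyor's) formula. First the cross-terms c_i = x_i·y_{i+1} − x_{i+1}·y_i:
  56, 14, 22, 40  ⇒  2A = 132, A = 66.
Then Σ (x_i + x_{i+1})·c_i = 180, so x̄ = 180 / (6·66) = 5/11.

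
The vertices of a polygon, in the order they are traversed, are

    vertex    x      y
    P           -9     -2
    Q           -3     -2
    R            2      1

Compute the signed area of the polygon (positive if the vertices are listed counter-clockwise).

Σ = (12) + (1) + (5) = 18
Signed area = Σ/2 = 9 (positive ⇒ counter-clockwise traversal).

9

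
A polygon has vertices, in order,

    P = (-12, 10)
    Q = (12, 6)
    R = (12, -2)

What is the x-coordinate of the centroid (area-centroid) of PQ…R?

4

Apply the surveyor's formula. First the cross-terms c_i = x_i·y_{i+1} − x_{i+1}·y_i:
  -192, -96, 96  ⇒  2A = -192, A = -96.
Then Σ (x_i + x_{i+1})·c_i = -2304, so x̄ = -2304 / (6·(-96)) = 4.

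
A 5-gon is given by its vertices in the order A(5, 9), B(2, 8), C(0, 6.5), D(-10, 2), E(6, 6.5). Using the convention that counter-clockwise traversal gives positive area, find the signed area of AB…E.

Σ = (22) + (13) + (65) + (-77) + (21.5) = 44.5
Signed area = Σ/2 = 22.25 (positive ⇒ counter-clockwise traversal).

22.25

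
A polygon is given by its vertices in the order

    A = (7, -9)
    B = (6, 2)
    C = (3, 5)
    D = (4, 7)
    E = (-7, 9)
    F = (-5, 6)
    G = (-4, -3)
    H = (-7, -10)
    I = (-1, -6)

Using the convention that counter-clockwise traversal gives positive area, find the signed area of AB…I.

Cross-terms: 68, 24, 1, 85, 3, 39, 19, 32, 51  ⇒  Σ = 322
Signed area = Σ/2 = 161 (positive ⇒ counter-clockwise traversal).

161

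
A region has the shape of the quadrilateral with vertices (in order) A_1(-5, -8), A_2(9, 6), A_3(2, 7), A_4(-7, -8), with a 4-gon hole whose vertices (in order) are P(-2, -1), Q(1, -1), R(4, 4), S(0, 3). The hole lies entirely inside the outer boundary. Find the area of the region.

56.5

Outer boundary:
Apply the shoelace (surveyor's) formula: 2A = Σ (x_i·y_{i+1} − x_{i+1}·y_i), indices taken mod 4.
Σ = (42) + (51) + (33) + (16) = 142
Area = |Σ|/2 = 71.
Hole:
Apply the shoelace formula: 2A = Σ (x_i·y_{i+1} − x_{i+1}·y_i), indices taken mod 4.
Cross-terms: 3, 8, 12, 6  ⇒  Σ = 29
Area = |Σ|/2 = 14.5.
Net area = 71 − 14.5 = 56.5.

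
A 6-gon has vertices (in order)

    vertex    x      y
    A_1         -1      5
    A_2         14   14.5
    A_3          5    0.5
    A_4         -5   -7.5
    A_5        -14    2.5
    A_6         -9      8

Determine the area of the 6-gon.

Apply the shoelace (surveyor's) formula: 2A = Σ (x_i·y_{i+1} − x_{i+1}·y_i), indices taken mod 6.
Σ = (-84.5) + (-65.5) + (-35) + (-117.5) + (-89.5) + (-37) = -429
Area = |Σ|/2 = 214.5.

214.5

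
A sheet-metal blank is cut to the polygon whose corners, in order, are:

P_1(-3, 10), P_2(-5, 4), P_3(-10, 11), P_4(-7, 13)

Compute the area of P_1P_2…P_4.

Σ = (38) + (-15) + (-53) + (-31) = -61
Area = |Σ|/2 = 30.5.

30.5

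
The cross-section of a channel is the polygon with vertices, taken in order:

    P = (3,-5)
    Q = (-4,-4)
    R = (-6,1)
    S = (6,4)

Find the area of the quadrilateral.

66

Apply the shoelace (surveyor's) formula: 2A = Σ (x_i·y_{i+1} − x_{i+1}·y_i), indices taken mod 4.
Cross-terms: -32, -28, -30, -42  ⇒  Σ = -132
Area = |Σ|/2 = 66.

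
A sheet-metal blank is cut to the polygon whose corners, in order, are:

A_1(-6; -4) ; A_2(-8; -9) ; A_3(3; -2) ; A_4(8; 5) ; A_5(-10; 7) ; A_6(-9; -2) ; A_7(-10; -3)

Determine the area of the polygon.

Apply the shoelace (surveyor's) formula: 2A = Σ (x_i·y_{i+1} − x_{i+1}·y_i), indices taken mod 7.
Σ = (22) + (43) + (31) + (106) + (83) + (7) + (22) = 314
Area = |Σ|/2 = 157.

157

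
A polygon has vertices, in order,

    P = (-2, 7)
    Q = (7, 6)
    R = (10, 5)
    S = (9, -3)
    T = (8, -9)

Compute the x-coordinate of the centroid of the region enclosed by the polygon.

Apply the surveyor's formula. First the cross-terms c_i = x_i·y_{i+1} − x_{i+1}·y_i:
  -61, -25, -75, -57, 38  ⇒  2A = -180, A = -90.
Then Σ (x_i + x_{i+1})·c_i = -2896, so x̄ = -2896 / (6·(-90)) = 724/135.

724/135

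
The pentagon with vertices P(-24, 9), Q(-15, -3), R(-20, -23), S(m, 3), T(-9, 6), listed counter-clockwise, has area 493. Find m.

The doubled signed area Σ (x_i y_{i+1} − x_{i+1} y_i) is linear in m.
With m=0 it equals 522; the coefficient of m is 29 (from the two edges through S).
So 29·m + 522 = 2·493 = 986 ⇒ m = 16.

16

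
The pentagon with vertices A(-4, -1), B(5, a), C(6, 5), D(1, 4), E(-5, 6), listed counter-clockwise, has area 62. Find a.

-2

Write out the shoelace sum; only the two edges meeting at B involve a:
2·Area = [((-4)·a − 5·(-1)) + (5·5 − 6·a)] + 74
       = -10·a + 104 = 124
⇒ a = -2.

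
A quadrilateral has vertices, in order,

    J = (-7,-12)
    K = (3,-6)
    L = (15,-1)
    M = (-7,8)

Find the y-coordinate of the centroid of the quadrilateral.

Apply Gauss's area formula. First the cross-terms c_i = x_i·y_{i+1} − x_{i+1}·y_i:
  78, 87, 113, 140  ⇒  2A = 418, A = 209.
Then Σ (y_i + y_{i+1})·c_i = -1782, so ȳ = -1782 / (6·209) = -27/19.

-27/19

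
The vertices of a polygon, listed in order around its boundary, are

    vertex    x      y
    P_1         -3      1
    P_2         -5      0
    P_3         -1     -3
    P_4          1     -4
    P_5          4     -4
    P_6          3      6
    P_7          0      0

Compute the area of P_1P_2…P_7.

37.5

Σ = (5) + (15) + (7) + (12) + (36) + (0) + (0) = 75
Area = |Σ|/2 = 37.5.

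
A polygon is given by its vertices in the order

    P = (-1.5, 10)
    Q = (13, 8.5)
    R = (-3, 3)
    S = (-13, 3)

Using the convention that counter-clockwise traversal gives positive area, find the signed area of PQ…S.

Cross-terms: -142.75, 64.5, 30, -125.5  ⇒  Σ = -173.75
Signed area = Σ/2 = -86.875 (negative ⇒ clockwise traversal).

-86.875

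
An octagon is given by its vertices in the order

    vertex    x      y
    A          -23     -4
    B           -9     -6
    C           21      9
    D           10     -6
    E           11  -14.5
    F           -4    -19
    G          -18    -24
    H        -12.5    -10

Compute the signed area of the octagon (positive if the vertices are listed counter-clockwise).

Apply Gauss's area formula: 2A = Σ (x_i·y_{i+1} − x_{i+1}·y_i), indices taken mod 8.
Σ = (102) + (45) + (-216) + (-79) + (-267) + (-246) + (-120) + (-180) = -961
Signed area = Σ/2 = -480.5 (negative ⇒ clockwise traversal).

-480.5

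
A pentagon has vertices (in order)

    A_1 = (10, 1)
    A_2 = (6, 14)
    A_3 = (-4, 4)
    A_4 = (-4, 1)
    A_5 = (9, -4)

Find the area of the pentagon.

A_1→A_2: (10)(14) − (6)(1) = 134
A_2→A_3: (6)(4) − (-4)(14) = 80
A_3→A_4: (-4)(1) − (-4)(4) = 12
A_4→A_5: (-4)(-4) − (9)(1) = 7
A_5→A_1: (9)(1) − (10)(-4) = 49
Σ = 282
Area = |Σ|/2 = 141.

141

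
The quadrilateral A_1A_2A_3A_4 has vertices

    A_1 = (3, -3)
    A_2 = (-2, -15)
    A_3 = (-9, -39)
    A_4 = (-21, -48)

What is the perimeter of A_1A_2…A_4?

|A_1A_2| = √((-5)² + (-12)²) = √169 = 13
|A_2A_3| = √((-7)² + (-24)²) = √625 = 25
|A_3A_4| = √((-12)² + (-9)²) = √225 = 15
|A_4A_1| = √((24)² + (45)²) = √2601 = 51
Perimeter = 13 + 25 + 15 + 51 = 104.

104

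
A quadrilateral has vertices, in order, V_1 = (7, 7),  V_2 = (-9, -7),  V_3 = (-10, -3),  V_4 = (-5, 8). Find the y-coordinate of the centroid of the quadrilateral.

94/43

Apply Gauss's area formula. First the cross-terms c_i = x_i·y_{i+1} − x_{i+1}·y_i:
  14, -43, -95, -91  ⇒  2A = -215, A = -107.5.
Then Σ (y_i + y_{i+1})·c_i = -1410, so ȳ = -1410 / (6·(-107.5)) = 94/43.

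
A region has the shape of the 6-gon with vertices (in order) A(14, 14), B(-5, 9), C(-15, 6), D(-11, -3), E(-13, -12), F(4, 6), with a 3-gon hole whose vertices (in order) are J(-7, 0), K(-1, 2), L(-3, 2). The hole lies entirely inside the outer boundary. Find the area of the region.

Outer boundary:
Apply the shoelace formula: 2A = Σ (x_i·y_{i+1} − x_{i+1}·y_i), indices taken mod 6.
Σ = (196) + (105) + (111) + (93) + (-30) + (-28) = 447
Area = |Σ|/2 = 223.5.
Hole:
Apply the surveyor's formula: 2A = Σ (x_i·y_{i+1} − x_{i+1}·y_i), indices taken mod 3.
Σ = (-14) + (4) + (14) = 4
Area = |Σ|/2 = 2.
Net area = 223.5 − 2 = 221.5.

221.5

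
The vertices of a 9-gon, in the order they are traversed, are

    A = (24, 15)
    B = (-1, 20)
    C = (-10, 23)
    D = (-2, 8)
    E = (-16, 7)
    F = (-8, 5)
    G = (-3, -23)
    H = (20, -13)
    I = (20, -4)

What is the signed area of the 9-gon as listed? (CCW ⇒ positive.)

Apply the shoelace (surveyor's) formula: 2A = Σ (x_i·y_{i+1} − x_{i+1}·y_i), indices taken mod 9.
Cross-terms: 495, 177, -34, 114, -24, 199, 499, 180, 396  ⇒  Σ = 2002
Signed area = Σ/2 = 1001 (positive ⇒ counter-clockwise traversal).

1001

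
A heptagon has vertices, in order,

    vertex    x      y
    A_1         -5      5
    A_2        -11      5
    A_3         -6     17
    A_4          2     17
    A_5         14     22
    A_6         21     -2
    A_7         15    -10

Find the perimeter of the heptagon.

100

|A_1A_2| = √((-6)² + (0)²) = √36 = 6
|A_2A_3| = √((5)² + (12)²) = √169 = 13
|A_3A_4| = √((8)² + (0)²) = √64 = 8
|A_4A_5| = √((12)² + (5)²) = √169 = 13
|A_5A_6| = √((7)² + (-24)²) = √625 = 25
|A_6A_7| = √((-6)² + (-8)²) = √100 = 10
|A_7A_1| = √((-20)² + (15)²) = √625 = 25
Perimeter = 6 + 13 + 8 + 13 + 25 + 10 + 25 = 100.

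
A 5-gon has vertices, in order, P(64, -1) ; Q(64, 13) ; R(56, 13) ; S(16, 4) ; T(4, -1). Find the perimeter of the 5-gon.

136

|PQ| = √((0)² + (14)²) = √196 = 14
|QR| = √((-8)² + (0)²) = √64 = 8
|RS| = √((-40)² + (-9)²) = √1681 = 41
|ST| = √((-12)² + (-5)²) = √169 = 13
|TP| = √((60)² + (0)²) = √3600 = 60
Perimeter = 14 + 8 + 41 + 13 + 60 = 136.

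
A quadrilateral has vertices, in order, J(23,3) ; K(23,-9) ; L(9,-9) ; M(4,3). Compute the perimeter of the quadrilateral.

58

|JK| = √((0)² + (-12)²) = √144 = 12
|KL| = √((-14)² + (0)²) = √196 = 14
|LM| = √((-5)² + (12)²) = √169 = 13
|MJ| = √((19)² + (0)²) = √361 = 19
Perimeter = 12 + 14 + 13 + 19 = 58.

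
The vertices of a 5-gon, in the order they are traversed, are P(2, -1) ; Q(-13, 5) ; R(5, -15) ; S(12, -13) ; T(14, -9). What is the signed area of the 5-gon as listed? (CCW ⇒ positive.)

180

P→Q: (2)(5) − (-13)(-1) = -3
Q→R: (-13)(-15) − (5)(5) = 170
R→S: (5)(-13) − (12)(-15) = 115
S→T: (12)(-9) − (14)(-13) = 74
T→P: (14)(-1) − (2)(-9) = 4
Σ = 360
Signed area = Σ/2 = 180 (positive ⇒ counter-clockwise traversal).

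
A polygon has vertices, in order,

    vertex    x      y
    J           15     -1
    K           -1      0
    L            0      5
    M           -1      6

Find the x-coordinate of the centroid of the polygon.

14/3

Apply Gauss's area formula. First the cross-terms c_i = x_i·y_{i+1} − x_{i+1}·y_i:
  -1, -5, 5, -89  ⇒  2A = -90, A = -45.
Then Σ (x_i + x_{i+1})·c_i = -1260, so x̄ = -1260 / (6·(-45)) = 14/3.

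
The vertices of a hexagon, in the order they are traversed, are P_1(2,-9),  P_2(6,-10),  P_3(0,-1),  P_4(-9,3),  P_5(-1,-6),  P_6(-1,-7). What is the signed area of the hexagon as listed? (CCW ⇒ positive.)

P_1→P_2: (2)(-10) − (6)(-9) = 34
P_2→P_3: (6)(-1) − (0)(-10) = -6
P_3→P_4: (0)(3) − (-9)(-1) = -9
P_4→P_5: (-9)(-6) − (-1)(3) = 57
P_5→P_6: (-1)(-7) − (-1)(-6) = 1
P_6→P_1: (-1)(-9) − (2)(-7) = 23
Σ = 100
Signed area = Σ/2 = 50 (positive ⇒ counter-clockwise traversal).

50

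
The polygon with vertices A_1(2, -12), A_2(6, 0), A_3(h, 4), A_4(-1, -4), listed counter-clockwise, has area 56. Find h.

Write out the shoelace sum; only the two edges meeting at A_3 involve h:
2·Area = [(6·4 − h·0) + (h·(-4) − (-1)·4)] + 92
       = -4·h + 120 = 112
⇒ h = 2.

2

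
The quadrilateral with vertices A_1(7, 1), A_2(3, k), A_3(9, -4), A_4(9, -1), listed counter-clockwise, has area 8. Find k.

6

Write out the shoelace sum; only the two edges meeting at A_2 involve k:
2·Area = [(7·k − 3·1) + (3·(-4) − 9·k)] + 43
       = -2·k + 28 = 16
⇒ k = 6.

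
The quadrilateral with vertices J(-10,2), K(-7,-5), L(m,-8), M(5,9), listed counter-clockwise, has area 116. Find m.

The doubled signed area Σ (x_i y_{i+1} − x_{i+1} y_i) is linear in m.
With m=0 it equals 260; the coefficient of m is 14 (from the two edges through L).
So 14·m + 260 = 2·116 = 232 ⇒ m = -2.

-2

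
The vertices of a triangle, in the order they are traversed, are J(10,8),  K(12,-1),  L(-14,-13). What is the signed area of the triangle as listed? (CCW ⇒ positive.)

Σ = (-106) + (-170) + (18) = -258
Signed area = Σ/2 = -129 (negative ⇒ clockwise traversal).

-129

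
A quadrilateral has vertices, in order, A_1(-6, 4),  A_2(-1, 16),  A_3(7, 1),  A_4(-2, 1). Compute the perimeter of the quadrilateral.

44

|A_1A_2| = √((5)² + (12)²) = √169 = 13
|A_2A_3| = √((8)² + (-15)²) = √289 = 17
|A_3A_4| = √((-9)² + (0)²) = √81 = 9
|A_4A_1| = √((-4)² + (3)²) = √25 = 5
Perimeter = 13 + 17 + 9 + 5 = 44.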